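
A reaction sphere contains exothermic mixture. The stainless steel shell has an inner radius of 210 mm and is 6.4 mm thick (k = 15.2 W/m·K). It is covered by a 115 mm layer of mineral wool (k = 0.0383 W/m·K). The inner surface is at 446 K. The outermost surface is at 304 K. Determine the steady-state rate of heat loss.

Q ≈ 42.6 W

Spherical conduction: R = (1/r_in − 1/r_out)/(4πk) per layer; series-sum.
R_stainless steel shell = (1/0.21 − 1/0.2164)/(4π×15.2) = 7.373×10^-4 K/W
R_mineral wool = (1/0.2164 − 1/0.3314)/(4π×0.0383) = 3.332 K/W
R_total = 3.333 K/W
Q = ΔT/R_total = 142/3.333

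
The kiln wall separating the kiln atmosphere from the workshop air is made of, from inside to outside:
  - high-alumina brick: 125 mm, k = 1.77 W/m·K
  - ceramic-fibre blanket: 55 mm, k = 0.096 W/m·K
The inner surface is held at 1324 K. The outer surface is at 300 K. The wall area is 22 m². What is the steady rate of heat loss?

Thermal resistances in series:
R_high-alumina brick = L/(kA) = 0.125/(1.77×22) = 0.00321 K/W
R_ceramic-fibre blanket = L/(kA) = 0.055/(0.096×22) = 0.02604 K/W
R_total = 0.02925 K/W
Q = ΔT / R_total = 1024 / 0.02925

Q ≈ 35000 W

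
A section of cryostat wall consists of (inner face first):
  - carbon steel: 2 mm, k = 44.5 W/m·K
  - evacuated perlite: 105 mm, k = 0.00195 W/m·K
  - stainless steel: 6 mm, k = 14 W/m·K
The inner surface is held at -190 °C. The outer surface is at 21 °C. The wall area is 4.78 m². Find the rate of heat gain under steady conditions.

Series thermal resistances:
R_carbon steel = L/(kA) = 0.002/(44.5×4.78) = 9.402×10^-6 K/W
R_evacuated perlite = L/(kA) = 0.105/(0.00195×4.78) = 11.26 K/W
R_stainless steel = L/(kA) = 0.006/(14×4.78) = 8.966×10^-5 K/W
R_total = 11.26 K/W
Q = ΔT / R_total = 211 / 11.26

Q ≈ 18.7 W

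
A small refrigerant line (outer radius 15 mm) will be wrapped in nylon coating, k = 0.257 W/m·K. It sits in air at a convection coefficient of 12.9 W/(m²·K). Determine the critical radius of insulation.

r_cr ≈ 19.9 mm

For a cylinder r_cr = k/h = 0.257/12.9
r_cr = 19.9 mm; since the bare radius (15 mm) is below r_cr, adding a thin layer of insulation will *increase* heat loss.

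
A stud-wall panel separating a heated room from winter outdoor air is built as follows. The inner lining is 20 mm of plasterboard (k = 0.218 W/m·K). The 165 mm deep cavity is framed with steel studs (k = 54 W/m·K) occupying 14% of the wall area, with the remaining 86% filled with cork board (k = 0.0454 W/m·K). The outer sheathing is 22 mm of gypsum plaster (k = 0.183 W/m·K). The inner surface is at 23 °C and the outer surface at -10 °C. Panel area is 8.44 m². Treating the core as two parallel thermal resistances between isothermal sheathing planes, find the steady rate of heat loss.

Sheathing layers in series; stud and cavity paths in parallel between them.
R_inner = 0.02/(0.218×8.44) = 0.01087 K/W
R_stud  = 0.165/(54×0.14×8.44) = 0.002586 K/W
R_cav   = 0.165/(0.0454×0.86×8.44) = 0.5007 K/W
1/R_core = 1/R_stud + 1/R_cav → R_core = 0.002573 K/W
R_outer = 0.022/(0.183×8.44) = 0.01424 K/W
R_total = 0.02769 K/W
Q = ΔT/R_total = 33/0.02769

Q ≈ 1190 W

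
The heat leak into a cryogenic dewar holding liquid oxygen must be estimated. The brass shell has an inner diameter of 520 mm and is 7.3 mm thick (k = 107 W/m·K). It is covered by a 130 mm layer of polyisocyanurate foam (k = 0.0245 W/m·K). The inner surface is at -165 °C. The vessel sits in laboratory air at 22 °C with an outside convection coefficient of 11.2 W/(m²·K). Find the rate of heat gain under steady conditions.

Q ≈ 46.5 W

Radial (spherical) resistances in series:
R_brass shell = (1/0.26 − 1/0.2673)/(4π×107) = 7.812×10^-5 K/W
R_polyisocyanurate foam = (1/0.2673 − 1/0.3973)/(4π×0.0245) = 3.976 K/W
R_outer film = 1/(h·4πr_o²) = 1/(11.2×4π×0.3973²) = 0.04501 K/W
R_total = 4.021 K/W
Q = ΔT/R_total = 187/4.021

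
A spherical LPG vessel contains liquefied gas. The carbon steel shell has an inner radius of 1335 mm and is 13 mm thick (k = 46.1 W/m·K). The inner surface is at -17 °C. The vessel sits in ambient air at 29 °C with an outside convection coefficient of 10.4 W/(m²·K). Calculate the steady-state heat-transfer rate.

Q ≈ 10900 W

Radial (spherical) resistances in series:
R_carbon steel shell = (1/1.335 − 1/1.348)/(4π×46.1) = 1.247×10^-5 K/W
R_outer film = 1/(h·4πr_o²) = 1/(10.4×4π×1.348²) = 0.004211 K/W
R_total = 0.004223 K/W
Q = ΔT/R_total = 46/0.004223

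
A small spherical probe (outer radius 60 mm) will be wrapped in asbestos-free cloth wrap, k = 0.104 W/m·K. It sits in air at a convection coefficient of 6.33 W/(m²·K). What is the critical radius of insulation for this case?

For a sphere r_cr = 2k/h = 2×0.104/6.33
r_cr = 32.9 mm; since the bare radius (60 mm) is above r_cr, any added insulation will reduce heat loss.

r_cr ≈ 32.9 mm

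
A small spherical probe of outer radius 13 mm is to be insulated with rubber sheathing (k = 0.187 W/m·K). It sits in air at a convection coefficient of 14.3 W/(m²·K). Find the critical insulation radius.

r_cr ≈ 26.2 mm

For a sphere r_cr = 2k/h = 2×0.187/14.3
r_cr = 26.2 mm; since the bare radius (13 mm) is below r_cr, adding a thin layer of insulation will *increase* heat loss.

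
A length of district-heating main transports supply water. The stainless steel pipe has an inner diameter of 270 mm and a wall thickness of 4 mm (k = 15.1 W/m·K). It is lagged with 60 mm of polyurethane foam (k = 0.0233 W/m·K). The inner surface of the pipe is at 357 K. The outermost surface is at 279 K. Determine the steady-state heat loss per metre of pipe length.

Treating each annulus and film as a series resistance:
R_stainless steel pipe wall = ln(139/135)/(2π×15.1×1) = 3.078×10^-4 K/W
R_polyurethane foam = ln(199/139)/(2π×0.0233×1) = 2.451 K/W
R_total = 2.451 K/W
Q = ΔT/R_total = 78/2.451

q′ ≈ 31.8 W/m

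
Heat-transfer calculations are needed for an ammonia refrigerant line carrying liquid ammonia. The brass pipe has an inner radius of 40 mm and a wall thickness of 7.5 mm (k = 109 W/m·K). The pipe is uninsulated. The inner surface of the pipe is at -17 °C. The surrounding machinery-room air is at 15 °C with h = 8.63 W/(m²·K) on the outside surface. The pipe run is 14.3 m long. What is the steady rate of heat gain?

Cylindrical conduction, so R = ln(r₂/r₁)/(2πkL) per layer, in series:
R_brass pipe wall = ln(47.5/40)/(2π×109×14.3) = 1.755×10^-5 K/W
R_outer film = 1/(h_o·2πr_oL) = 1/(8.63×2π×0.0475×14.3) = 0.02715 K/W
R_total = 0.02717 K/W
Q = ΔT/R_total = 32/0.02717

Q ≈ 1180 W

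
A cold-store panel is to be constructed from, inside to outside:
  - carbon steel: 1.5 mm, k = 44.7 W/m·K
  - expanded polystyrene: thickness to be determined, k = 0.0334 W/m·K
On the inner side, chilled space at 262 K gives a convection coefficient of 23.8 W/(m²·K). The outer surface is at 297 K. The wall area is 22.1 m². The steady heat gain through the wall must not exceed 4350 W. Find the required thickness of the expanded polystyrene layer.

Thermal resistances in series:
R_inner film = 1/(h_i·A) = 1/(23.8×22.1) = 0.001901 K/W
R_carbon steel = L/(kA) = 0.0015/(44.7×22.1) = 1.518×10^-6 K/W
Sum of the known resistances R_other = 0.001903 K/W
Required total resistance R_tot = ΔT/Q_allow = 35/4350 = 0.008046 K/W
R_expanded polystyrene = R_tot − R_other = 0.006143 K/W
L = R·k·A = 0.006143×0.0334×22.1

L ≈ 4.53 mm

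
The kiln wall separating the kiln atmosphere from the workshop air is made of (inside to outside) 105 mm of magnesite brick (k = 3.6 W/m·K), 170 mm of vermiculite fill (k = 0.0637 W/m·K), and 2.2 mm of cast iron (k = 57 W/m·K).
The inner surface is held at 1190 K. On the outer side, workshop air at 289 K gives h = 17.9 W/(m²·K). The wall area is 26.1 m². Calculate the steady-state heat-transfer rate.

Model the wall as resistances in series:
R_magnesite brick = L/(kA) = 0.105/(3.6×26.1) = 0.001117 K/W
R_vermiculite fill = L/(kA) = 0.17/(0.0637×26.1) = 0.1023 K/W
R_cast iron = L/(kA) = 0.0022/(57×26.1) = 1.479×10^-6 K/W
R_outer film = 1/(h_o·A) = 1/(17.9×26.1) = 0.00214 K/W
R_total = 0.1055 K/W
Q = ΔT / R_total = 901 / 0.1055

Q ≈ 8540 W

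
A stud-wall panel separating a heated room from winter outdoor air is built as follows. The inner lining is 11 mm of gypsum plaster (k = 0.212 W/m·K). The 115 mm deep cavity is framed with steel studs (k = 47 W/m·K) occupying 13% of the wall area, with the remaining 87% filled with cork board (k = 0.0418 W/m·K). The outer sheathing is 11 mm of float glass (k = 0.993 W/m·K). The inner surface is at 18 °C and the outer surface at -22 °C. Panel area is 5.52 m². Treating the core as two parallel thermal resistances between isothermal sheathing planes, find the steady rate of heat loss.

Sheathing layers in series; stud and cavity paths in parallel between them.
R_inner = 0.011/(0.212×5.52) = 0.0094 K/W
R_stud  = 0.115/(47×0.13×5.52) = 0.00341 K/W
R_cav   = 0.115/(0.0418×0.87×5.52) = 0.5729 K/W
1/R_core = 1/R_stud + 1/R_cav → R_core = 0.00339 K/W
R_outer = 0.011/(0.993×5.52) = 0.002007 K/W
R_total = 0.0148 K/W
Q = ΔT/R_total = 40/0.0148

Q ≈ 2700 W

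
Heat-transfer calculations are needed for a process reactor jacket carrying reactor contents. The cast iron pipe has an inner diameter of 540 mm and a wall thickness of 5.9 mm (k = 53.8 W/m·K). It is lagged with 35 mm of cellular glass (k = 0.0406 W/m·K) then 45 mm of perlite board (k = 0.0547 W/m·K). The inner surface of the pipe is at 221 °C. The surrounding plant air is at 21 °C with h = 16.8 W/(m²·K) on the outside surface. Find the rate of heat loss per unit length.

q′ ≈ 225 W/m

Cylindrical conduction, so R = ln(r₂/r₁)/(2πkL) per layer, in series:
R_cast iron pipe wall = ln(275.9/270)/(2π×53.8×1) = 6.395×10^-5 K/W
R_cellular glass = ln(310.9/275.9)/(2π×0.0406×1) = 0.4682 K/W
R_perlite board = ln(355.9/310.9)/(2π×0.0547×1) = 0.3933 K/W
R_outer film = 1/(h_o·2πr_oL) = 1/(16.8×2π×0.3559×1) = 0.02662 K/W
R_total = 0.8882 K/W
Q = ΔT/R_total = 200/0.8882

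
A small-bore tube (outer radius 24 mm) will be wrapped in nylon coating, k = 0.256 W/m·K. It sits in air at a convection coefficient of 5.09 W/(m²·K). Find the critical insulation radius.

r_cr ≈ 50.3 mm

For a cylinder r_cr = k/h = 0.256/5.09
r_cr = 50.3 mm; since the bare radius (24 mm) is below r_cr, adding a thin layer of insulation will *increase* heat loss.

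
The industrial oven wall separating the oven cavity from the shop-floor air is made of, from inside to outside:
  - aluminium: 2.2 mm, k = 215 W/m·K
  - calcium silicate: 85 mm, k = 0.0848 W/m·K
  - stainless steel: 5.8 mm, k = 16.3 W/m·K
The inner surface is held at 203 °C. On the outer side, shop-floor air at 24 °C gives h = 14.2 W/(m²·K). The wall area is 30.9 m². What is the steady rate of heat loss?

Model the wall as resistances in series:
R_aluminium = L/(kA) = 0.0022/(215×30.9) = 3.312×10^-7 K/W
R_calcium silicate = L/(kA) = 0.085/(0.0848×30.9) = 0.03244 K/W
R_stainless steel = L/(kA) = 0.0058/(16.3×30.9) = 1.152×10^-5 K/W
R_outer film = 1/(h_o·A) = 1/(14.2×30.9) = 0.002279 K/W
R_total = 0.03473 K/W
Q = ΔT / R_total = 179 / 0.03473

Q ≈ 5150 W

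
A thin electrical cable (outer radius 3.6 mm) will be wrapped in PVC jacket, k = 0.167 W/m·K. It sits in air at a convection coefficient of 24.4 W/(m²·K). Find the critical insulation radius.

r_cr ≈ 6.84 mm

For a cylinder r_cr = k/h = 0.167/24.4
r_cr = 6.84 mm; since the bare radius (3.6 mm) is below r_cr, adding a thin layer of insulation will *increase* heat loss.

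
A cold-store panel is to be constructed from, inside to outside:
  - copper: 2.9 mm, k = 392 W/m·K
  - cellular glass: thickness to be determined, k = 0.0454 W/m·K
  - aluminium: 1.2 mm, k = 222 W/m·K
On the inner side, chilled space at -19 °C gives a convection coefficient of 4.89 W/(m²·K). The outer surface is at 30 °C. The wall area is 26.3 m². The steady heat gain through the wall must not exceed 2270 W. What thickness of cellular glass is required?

L ≈ 16.5 mm

Treating each layer as a thermal resistance in series:
R_inner film = 1/(h_i·A) = 1/(4.89×26.3) = 0.007776 K/W
R_copper = L/(kA) = 0.0029/(392×26.3) = 2.813×10^-7 K/W
R_aluminium = L/(kA) = 0.0012/(222×26.3) = 2.055×10^-7 K/W
Sum of the known resistances R_other = 0.007776 K/W
Required total resistance R_tot = ΔT/Q_allow = 49/2270 = 0.02159 K/W
R_cellular glass = R_tot − R_other = 0.01381 K/W
L = R·k·A = 0.01381×0.0454×26.3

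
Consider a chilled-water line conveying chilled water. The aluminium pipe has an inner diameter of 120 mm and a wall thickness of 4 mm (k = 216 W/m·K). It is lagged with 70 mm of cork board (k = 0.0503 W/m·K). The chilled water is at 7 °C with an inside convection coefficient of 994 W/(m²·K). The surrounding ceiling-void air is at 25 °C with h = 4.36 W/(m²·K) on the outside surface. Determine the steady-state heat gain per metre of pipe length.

q′ ≈ 6.89 W/m

Per-layer cylindrical resistances, series-summed:
R_inner film = 1/(h_i·2πr₁L) = 1/(994×2π×0.06×1) = 0.002669 K/W
R_aluminium pipe wall = ln(64/60)/(2π×216×1) = 4.755×10^-5 K/W
R_cork board = ln(134/64)/(2π×0.0503×1) = 2.338 K/W
R_outer film = 1/(h_o·2πr_oL) = 1/(4.36×2π×0.134×1) = 0.2724 K/W
R_total = 2.613 K/W
Q = ΔT/R_total = 18/2.613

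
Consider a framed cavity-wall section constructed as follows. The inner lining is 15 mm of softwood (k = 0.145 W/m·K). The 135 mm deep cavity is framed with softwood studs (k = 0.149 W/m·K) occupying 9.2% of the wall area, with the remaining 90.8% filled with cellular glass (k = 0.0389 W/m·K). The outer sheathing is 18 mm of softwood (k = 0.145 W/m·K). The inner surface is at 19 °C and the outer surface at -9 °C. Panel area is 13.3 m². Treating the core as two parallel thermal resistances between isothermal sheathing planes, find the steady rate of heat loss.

Sheathing layers in series; stud and cavity paths in parallel between them.
R_inner = 0.015/(0.145×13.3) = 0.007778 K/W
R_stud  = 0.135/(0.149×0.092×13.3) = 0.7405 K/W
R_cav   = 0.135/(0.0389×0.908×13.3) = 0.2874 K/W
1/R_core = 1/R_stud + 1/R_cav → R_core = 0.207 K/W
R_outer = 0.018/(0.145×13.3) = 0.009334 K/W
R_total = 0.2241 K/W
Q = ΔT/R_total = 28/0.2241

Q ≈ 125 W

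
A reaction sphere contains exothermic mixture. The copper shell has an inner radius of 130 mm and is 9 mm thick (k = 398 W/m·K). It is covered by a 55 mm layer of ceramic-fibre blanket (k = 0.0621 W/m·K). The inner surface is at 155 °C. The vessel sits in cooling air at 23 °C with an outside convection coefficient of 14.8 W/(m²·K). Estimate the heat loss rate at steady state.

Q ≈ 47.9 W

Each spherical layer contributes R = (1/r_i − 1/r_o)/(4πk):
R_copper shell = (1/0.13 − 1/0.139)/(4π×398) = 9.958×10^-5 K/W
R_ceramic-fibre blanket = (1/0.139 − 1/0.194)/(4π×0.0621) = 2.614 K/W
R_outer film = 1/(h·4πr_o²) = 1/(14.8×4π×0.194²) = 0.1429 K/W
R_total = 2.757 K/W
Q = ΔT/R_total = 132/2.757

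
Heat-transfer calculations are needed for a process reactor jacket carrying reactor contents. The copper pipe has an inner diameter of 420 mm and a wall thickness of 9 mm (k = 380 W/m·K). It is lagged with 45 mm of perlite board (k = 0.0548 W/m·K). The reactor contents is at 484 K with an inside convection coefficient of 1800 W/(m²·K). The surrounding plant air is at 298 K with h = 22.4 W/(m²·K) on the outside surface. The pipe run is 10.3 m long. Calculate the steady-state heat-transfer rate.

For a radial system each layer contributes R = ln(r_out/r_in)/(2πkL); films add R = 1/(hA).
R_inner film = 1/(h_i·2πr₁L) = 1/(1800×2π×0.21×10.3) = 4.088×10^-5 K/W
R_copper pipe wall = ln(219/210)/(2π×380×10.3) = 1.706×10^-6 K/W
R_perlite board = ln(264/219)/(2π×0.0548×10.3) = 0.05269 K/W
R_outer film = 1/(h_o·2πr_oL) = 1/(22.4×2π×0.264×10.3) = 0.002613 K/W
R_total = 0.05535 K/W
Q = ΔT/R_total = 186/0.05535

Q ≈ 3360 W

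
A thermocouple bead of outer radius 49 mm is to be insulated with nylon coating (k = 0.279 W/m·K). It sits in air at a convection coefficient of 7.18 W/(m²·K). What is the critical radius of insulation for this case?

For a sphere r_cr = 2k/h = 2×0.279/7.18
r_cr = 77.7 mm; since the bare radius (49 mm) is below r_cr, adding a thin layer of insulation will *increase* heat loss.

r_cr ≈ 77.7 mm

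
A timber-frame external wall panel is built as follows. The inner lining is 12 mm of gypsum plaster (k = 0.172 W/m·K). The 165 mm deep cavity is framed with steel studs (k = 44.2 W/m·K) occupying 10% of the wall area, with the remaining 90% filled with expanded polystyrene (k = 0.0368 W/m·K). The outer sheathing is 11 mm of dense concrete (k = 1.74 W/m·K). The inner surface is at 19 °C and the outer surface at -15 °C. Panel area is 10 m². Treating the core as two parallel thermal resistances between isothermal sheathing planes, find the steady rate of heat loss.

Q ≈ 3010 W

Sheathing layers in series; stud and cavity paths in parallel between them.
R_inner = 0.012/(0.172×10) = 0.006977 K/W
R_stud  = 0.165/(44.2×0.1×10) = 0.003733 K/W
R_cav   = 0.165/(0.0368×0.9×10) = 0.4982 K/W
1/R_core = 1/R_stud + 1/R_cav → R_core = 0.003705 K/W
R_outer = 0.011/(1.74×10) = 6.322×10^-4 K/W
R_total = 0.01131 K/W
Q = ΔT/R_total = 34/0.01131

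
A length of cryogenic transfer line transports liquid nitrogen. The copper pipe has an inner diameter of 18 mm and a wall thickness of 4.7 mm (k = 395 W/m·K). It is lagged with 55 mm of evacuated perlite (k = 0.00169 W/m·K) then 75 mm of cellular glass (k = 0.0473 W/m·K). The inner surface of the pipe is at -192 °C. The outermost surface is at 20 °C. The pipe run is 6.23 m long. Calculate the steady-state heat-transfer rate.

Q ≈ 8.56 W

Per-layer cylindrical resistances, series-summed:
R_copper pipe wall = ln(13.7/9)/(2π×395×6.23) = 2.717×10^-5 K/W
R_evacuated perlite = ln(68.7/13.7)/(2π×0.00169×6.23) = 24.37 K/W
R_cellular glass = ln(143.7/68.7)/(2π×0.0473×6.23) = 0.3986 K/W
R_total = 24.77 K/W
Q = ΔT/R_total = 212/24.77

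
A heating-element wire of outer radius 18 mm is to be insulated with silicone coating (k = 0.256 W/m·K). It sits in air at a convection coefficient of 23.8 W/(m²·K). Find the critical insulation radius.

For a cylinder r_cr = k/h = 0.256/23.8
r_cr = 10.8 mm; since the bare radius (18 mm) is above r_cr, any added insulation will reduce heat loss.

r_cr ≈ 10.8 mm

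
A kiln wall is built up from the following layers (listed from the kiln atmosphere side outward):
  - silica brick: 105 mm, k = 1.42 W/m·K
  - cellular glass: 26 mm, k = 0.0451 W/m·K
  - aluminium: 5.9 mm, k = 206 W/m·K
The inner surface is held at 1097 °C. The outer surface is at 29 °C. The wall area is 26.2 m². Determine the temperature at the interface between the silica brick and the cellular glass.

Model the wall as resistances in series:
R_silica brick = L/(kA) = 0.105/(1.42×26.2) = 0.002822 K/W
R_cellular glass = L/(kA) = 0.026/(0.0451×26.2) = 0.022 K/W
R_aluminium = L/(kA) = 0.0059/(206×26.2) = 1.093×10^-6 K/W
R_total = 0.02483 K/W;  Q = ΔT/R_total = 1068/0.02483 = 43020 W
T_interface = T_inner − Q·ΣR(inner→interface) = 1097 − 43000×0.002822

T ≈ 976 °C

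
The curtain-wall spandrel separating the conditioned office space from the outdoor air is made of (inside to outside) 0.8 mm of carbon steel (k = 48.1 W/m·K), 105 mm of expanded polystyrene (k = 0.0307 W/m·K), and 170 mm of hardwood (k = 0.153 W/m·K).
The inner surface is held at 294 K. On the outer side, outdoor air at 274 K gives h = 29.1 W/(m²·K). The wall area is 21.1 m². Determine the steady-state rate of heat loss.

Treating each layer as a thermal resistance in series:
R_carbon steel = L/(kA) = 0.0008/(48.1×21.1) = 7.882×10^-7 K/W
R_expanded polystyrene = L/(kA) = 0.105/(0.0307×21.1) = 0.1621 K/W
R_hardwood = L/(kA) = 0.17/(0.153×21.1) = 0.05266 K/W
R_outer film = 1/(h_o·A) = 1/(29.1×21.1) = 0.001629 K/W
R_total = 0.2164 K/W
Q = ΔT / R_total = 20 / 0.2164

Q ≈ 92.4 W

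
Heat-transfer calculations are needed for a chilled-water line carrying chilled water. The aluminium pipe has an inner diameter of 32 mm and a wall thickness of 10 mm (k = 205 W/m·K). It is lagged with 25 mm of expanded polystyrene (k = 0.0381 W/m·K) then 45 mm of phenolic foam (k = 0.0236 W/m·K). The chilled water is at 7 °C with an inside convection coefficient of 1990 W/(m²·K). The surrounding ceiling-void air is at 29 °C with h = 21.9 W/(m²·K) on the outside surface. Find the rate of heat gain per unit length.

For a radial system each layer contributes R = ln(r_out/r_in)/(2πkL); films add R = 1/(hA).
R_inner film = 1/(h_i·2πr₁L) = 1/(1990×2π×0.016×1) = 0.004999 K/W
R_aluminium pipe wall = ln(26/16)/(2π×205×1) = 3.769×10^-4 K/W
R_expanded polystyrene = ln(51/26)/(2π×0.0381×1) = 2.814 K/W
R_phenolic foam = ln(96/51)/(2π×0.0236×1) = 4.266 K/W
R_outer film = 1/(h_o·2πr_oL) = 1/(21.9×2π×0.096×1) = 0.0757 K/W
R_total = 7.161 K/W
Q = ΔT/R_total = 22/7.161

q′ ≈ 3.07 W/m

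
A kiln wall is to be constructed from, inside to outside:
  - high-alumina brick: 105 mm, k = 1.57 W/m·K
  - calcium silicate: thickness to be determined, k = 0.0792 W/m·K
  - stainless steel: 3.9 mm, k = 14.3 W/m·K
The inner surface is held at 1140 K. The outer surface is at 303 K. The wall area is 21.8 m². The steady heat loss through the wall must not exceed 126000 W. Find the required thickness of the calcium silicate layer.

Series thermal resistances:
R_high-alumina brick = L/(kA) = 0.105/(1.57×21.8) = 0.003068 K/W
R_stainless steel = L/(kA) = 0.0039/(14.3×21.8) = 1.251×10^-5 K/W
Sum of the known resistances R_other = 0.00308 K/W
Required total resistance R_tot = ΔT/Q_allow = 837/126000 = 0.006643 K/W
R_calcium silicate = R_tot − R_other = 0.003563 K/W
L = R·k·A = 0.003563×0.0792×21.8

L ≈ 6.15 mm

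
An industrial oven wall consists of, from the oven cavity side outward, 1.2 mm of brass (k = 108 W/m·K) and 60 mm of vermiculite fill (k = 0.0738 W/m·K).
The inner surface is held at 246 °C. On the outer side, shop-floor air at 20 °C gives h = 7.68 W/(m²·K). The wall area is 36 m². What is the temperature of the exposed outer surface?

T ≈ 51.2 °C

Using the resistance-network approach (series):
R_brass = L/(kA) = 0.0012/(108×36) = 3.086×10^-7 K/W
R_vermiculite fill = L/(kA) = 0.06/(0.0738×36) = 0.02258 K/W
R_outer film = 1/(h_o·A) = 1/(7.68×36) = 0.003617 K/W
R_total = 0.0262 K/W;  Q = ΔT/R_total = 226/0.0262 = 8626 W
T_interface = T_inner − Q·ΣR(inner→interface) = 246 − 8630×0.02258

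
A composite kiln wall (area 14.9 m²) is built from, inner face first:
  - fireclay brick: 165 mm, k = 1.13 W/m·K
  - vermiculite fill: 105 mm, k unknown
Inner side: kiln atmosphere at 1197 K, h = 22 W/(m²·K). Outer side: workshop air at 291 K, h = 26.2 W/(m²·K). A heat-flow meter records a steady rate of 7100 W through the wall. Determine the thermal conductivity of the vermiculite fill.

Treating each layer as a thermal resistance in series:
R_inner film = 1/(h_i·A) = 1/(22×14.9) = 0.003051 K/W
R_fireclay brick = L/(kA) = 0.165/(1.13×14.9) = 0.0098 K/W
R_outer film = 1/(h_o·A) = 1/(26.2×14.9) = 0.002562 K/W
Sum of known resistances R_other = 0.01541 K/W
Total R = ΔT/Q = 906/7100 = 0.1276 K/W
R_vermiculite fill = R_total − R_other = 0.1122 K/W
k = L/(R·A) = 0.105/(0.1122×14.9)

k ≈ 0.0628 W/(m·K)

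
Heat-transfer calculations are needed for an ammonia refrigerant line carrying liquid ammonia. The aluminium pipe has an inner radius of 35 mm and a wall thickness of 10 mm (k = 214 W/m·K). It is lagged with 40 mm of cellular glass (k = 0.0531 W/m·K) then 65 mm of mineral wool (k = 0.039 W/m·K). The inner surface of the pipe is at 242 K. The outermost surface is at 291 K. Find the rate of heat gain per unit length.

Radial resistances (cylindrical: R_cond = ln(r_o/r_i)/(2πkL), R_conv = 1/(h·2πrL)):
R_aluminium pipe wall = ln(45/35)/(2π×214×1) = 1.869×10^-4 K/W
R_cellular glass = ln(85/45)/(2π×0.0531×1) = 1.906 K/W
R_mineral wool = ln(150/85)/(2π×0.039×1) = 2.318 K/W
R_total = 4.224 K/W
Q = ΔT/R_total = 49/4.224

q′ ≈ 11.6 W/m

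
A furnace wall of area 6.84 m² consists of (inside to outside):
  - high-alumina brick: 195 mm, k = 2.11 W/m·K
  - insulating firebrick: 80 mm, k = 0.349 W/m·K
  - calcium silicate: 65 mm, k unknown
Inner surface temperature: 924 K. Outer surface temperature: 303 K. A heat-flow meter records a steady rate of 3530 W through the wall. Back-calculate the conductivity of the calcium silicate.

k ≈ 0.0737 W/(m·K)

Using the resistance-network approach (series):
R_high-alumina brick = L/(kA) = 0.195/(2.11×6.84) = 0.01351 K/W
R_insulating firebrick = L/(kA) = 0.08/(0.349×6.84) = 0.03351 K/W
Sum of known resistances R_other = 0.04702 K/W
Total R = ΔT/Q = 621/3530 = 0.1759 K/W
R_calcium silicate = R_total − R_other = 0.1289 K/W
k = L/(R·A) = 0.065/(0.1289×6.84)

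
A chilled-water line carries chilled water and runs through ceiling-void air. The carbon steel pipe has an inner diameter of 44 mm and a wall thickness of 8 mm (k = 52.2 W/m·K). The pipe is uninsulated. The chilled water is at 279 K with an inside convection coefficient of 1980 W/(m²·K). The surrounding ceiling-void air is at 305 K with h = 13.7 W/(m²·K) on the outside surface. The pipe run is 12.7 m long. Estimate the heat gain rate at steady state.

Q ≈ 843 W

Treating each annulus and film as a series resistance:
R_inner film = 1/(h_i·2πr₁L) = 1/(1980×2π×0.022×12.7) = 2.877×10^-4 K/W
R_carbon steel pipe wall = ln(30/22)/(2π×52.2×12.7) = 7.446×10^-5 K/W
R_outer film = 1/(h_o·2πr_oL) = 1/(13.7×2π×0.03×12.7) = 0.03049 K/W
R_total = 0.03085 K/W
Q = ΔT/R_total = 26/0.03085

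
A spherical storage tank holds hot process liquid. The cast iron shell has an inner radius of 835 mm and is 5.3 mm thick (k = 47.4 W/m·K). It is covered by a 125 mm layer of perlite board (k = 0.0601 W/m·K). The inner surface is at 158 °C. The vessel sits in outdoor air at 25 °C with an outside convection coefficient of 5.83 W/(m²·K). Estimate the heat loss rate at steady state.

Q ≈ 608 W

Radial (spherical) resistances in series:
R_cast iron shell = (1/0.835 − 1/0.8403)/(4π×47.4) = 1.268×10^-5 K/W
R_perlite board = (1/0.8403 − 1/0.9653)/(4π×0.0601) = 0.204 K/W
R_outer film = 1/(h·4πr_o²) = 1/(5.83×4π×0.9653²) = 0.01465 K/W
R_total = 0.2187 K/W
Q = ΔT/R_total = 133/0.2187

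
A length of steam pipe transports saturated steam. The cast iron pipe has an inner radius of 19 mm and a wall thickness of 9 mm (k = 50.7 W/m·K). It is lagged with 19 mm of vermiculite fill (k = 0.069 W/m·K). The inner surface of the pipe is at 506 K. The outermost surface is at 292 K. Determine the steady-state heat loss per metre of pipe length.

q′ ≈ 179 W/m

Per-layer cylindrical resistances, series-summed:
R_cast iron pipe wall = ln(28/19)/(2π×50.7×1) = 0.001217 K/W
R_vermiculite fill = ln(47/28)/(2π×0.069×1) = 1.195 K/W
R_total = 1.196 K/W
Q = ΔT/R_total = 214/1.196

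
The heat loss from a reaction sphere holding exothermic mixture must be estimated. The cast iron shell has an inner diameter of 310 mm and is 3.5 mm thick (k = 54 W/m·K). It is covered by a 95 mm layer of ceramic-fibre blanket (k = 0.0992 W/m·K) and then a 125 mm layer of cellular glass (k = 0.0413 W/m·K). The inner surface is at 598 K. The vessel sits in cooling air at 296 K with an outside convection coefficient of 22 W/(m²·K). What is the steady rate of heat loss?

Q ≈ 68.1 W

Radial (spherical) resistances in series:
R_cast iron shell = (1/0.155 − 1/0.1585)/(4π×54) = 2.099×10^-4 K/W
R_ceramic-fibre blanket = (1/0.1585 − 1/0.2535)/(4π×0.0992) = 1.897 K/W
R_cellular glass = (1/0.2535 − 1/0.3785)/(4π×0.0413) = 2.51 K/W
R_outer film = 1/(h·4πr_o²) = 1/(22×4π×0.3785²) = 0.02525 K/W
R_total = 4.432 K/W
Q = ΔT/R_total = 302/4.432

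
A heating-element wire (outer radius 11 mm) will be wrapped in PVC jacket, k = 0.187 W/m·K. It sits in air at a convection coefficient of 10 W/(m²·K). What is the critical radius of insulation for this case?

r_cr ≈ 18.7 mm

For a cylinder r_cr = k/h = 0.187/10
r_cr = 18.7 mm; since the bare radius (11 mm) is below r_cr, adding a thin layer of insulation will *increase* heat loss.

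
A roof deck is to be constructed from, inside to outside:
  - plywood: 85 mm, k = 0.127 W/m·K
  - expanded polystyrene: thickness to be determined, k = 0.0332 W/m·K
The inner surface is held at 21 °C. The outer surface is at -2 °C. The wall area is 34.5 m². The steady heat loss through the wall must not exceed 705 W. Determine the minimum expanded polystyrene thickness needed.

L ≈ 15.1 mm

Treating each layer as a thermal resistance in series:
R_plywood = L/(kA) = 0.085/(0.127×34.5) = 0.0194 K/W
Sum of the known resistances R_other = 0.0194 K/W
Required total resistance R_tot = ΔT/Q_allow = 23/705 = 0.03262 K/W
R_expanded polystyrene = R_tot − R_other = 0.01322 K/W
L = R·k·A = 0.01322×0.0332×34.5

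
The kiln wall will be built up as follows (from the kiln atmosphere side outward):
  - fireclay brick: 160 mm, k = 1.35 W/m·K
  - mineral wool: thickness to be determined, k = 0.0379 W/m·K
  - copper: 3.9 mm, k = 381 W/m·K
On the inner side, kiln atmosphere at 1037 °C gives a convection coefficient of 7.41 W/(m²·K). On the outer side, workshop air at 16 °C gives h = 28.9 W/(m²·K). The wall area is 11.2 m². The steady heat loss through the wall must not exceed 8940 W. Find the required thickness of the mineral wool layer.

L ≈ 37.6 mm

Thermal resistances in series:
R_inner film = 1/(h_i·A) = 1/(7.41×11.2) = 0.01205 K/W
R_fireclay brick = L/(kA) = 0.16/(1.35×11.2) = 0.01058 K/W
R_copper = L/(kA) = 0.0039/(381×11.2) = 9.139×10^-7 K/W
R_outer film = 1/(h_o·A) = 1/(28.9×11.2) = 0.003089 K/W
Sum of the known resistances R_other = 0.02572 K/W
Required total resistance R_tot = ΔT/Q_allow = 1021/8940 = 0.1142 K/W
R_mineral wool = R_tot − R_other = 0.08848 K/W
L = R·k·A = 0.08848×0.0379×11.2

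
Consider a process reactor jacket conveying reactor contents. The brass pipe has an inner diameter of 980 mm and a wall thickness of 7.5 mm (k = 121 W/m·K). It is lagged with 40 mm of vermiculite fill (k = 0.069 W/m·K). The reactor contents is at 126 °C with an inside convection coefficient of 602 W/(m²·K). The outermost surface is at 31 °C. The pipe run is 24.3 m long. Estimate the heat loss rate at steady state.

Q ≈ 12900 W

Radial resistances (cylindrical: R_cond = ln(r_o/r_i)/(2πkL), R_conv = 1/(h·2πrL)):
R_inner film = 1/(h_i·2πr₁L) = 1/(602×2π×0.49×24.3) = 2.22×10^-5 K/W
R_brass pipe wall = ln(497.5/490)/(2π×121×24.3) = 8.222×10^-7 K/W
R_vermiculite fill = ln(537.5/497.5)/(2π×0.069×24.3) = 0.007341 K/W
R_total = 0.007364 K/W
Q = ΔT/R_total = 95/0.007364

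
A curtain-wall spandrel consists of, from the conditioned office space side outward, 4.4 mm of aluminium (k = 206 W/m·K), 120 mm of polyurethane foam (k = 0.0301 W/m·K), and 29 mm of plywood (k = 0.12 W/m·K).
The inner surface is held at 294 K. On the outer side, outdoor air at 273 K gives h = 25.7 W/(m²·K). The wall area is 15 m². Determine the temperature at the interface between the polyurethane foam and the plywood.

Using the resistance-network approach (series):
R_aluminium = L/(kA) = 0.0044/(206×15) = 1.424×10^-6 K/W
R_polyurethane foam = L/(kA) = 0.12/(0.0301×15) = 0.2658 K/W
R_plywood = L/(kA) = 0.029/(0.12×15) = 0.01611 K/W
R_outer film = 1/(h_o·A) = 1/(25.7×15) = 0.002594 K/W
R_total = 0.2845 K/W;  Q = ΔT/R_total = 21/0.2845 = 73.82 W
T_interface = T_inner − Q·ΣR(inner→interface) = 294 − 73.8×0.2658

T ≈ 274 K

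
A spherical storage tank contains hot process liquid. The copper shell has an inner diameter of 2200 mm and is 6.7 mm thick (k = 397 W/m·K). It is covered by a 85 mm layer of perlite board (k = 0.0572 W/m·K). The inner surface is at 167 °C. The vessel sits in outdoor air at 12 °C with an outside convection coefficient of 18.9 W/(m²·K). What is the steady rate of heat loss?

Spherical conduction: R = (1/r_in − 1/r_out)/(4πk) per layer; series-sum.
R_copper shell = (1/1.1 − 1/1.1067)/(4π×397) = 1.103×10^-6 K/W
R_perlite board = (1/1.1067 − 1/1.1917)/(4π×0.0572) = 0.08966 K/W
R_outer film = 1/(h·4πr_o²) = 1/(18.9×4π×1.1917²) = 0.002965 K/W
R_total = 0.09263 K/W
Q = ΔT/R_total = 155/0.09263

Q ≈ 1670 W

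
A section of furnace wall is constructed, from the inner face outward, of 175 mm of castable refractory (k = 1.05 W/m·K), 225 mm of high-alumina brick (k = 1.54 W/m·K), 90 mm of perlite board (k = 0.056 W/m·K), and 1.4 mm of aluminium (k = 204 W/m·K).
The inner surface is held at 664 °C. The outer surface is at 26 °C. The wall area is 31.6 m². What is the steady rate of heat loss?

Q ≈ 10500 W

Thermal resistances in series:
R_castable refractory = L/(kA) = 0.175/(1.05×31.6) = 0.005274 K/W
R_high-alumina brick = L/(kA) = 0.225/(1.54×31.6) = 0.004624 K/W
R_perlite board = L/(kA) = 0.09/(0.056×31.6) = 0.05086 K/W
R_aluminium = L/(kA) = 0.0014/(204×31.6) = 2.172×10^-7 K/W
R_total = 0.06076 K/W
Q = ΔT / R_total = 638 / 0.06076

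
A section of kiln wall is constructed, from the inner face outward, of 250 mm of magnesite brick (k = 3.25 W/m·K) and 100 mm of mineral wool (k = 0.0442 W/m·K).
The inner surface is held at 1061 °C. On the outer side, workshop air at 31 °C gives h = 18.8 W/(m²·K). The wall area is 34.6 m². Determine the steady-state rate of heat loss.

Model the wall as resistances in series:
R_magnesite brick = L/(kA) = 0.25/(3.25×34.6) = 0.002223 K/W
R_mineral wool = L/(kA) = 0.1/(0.0442×34.6) = 0.06539 K/W
R_outer film = 1/(h_o·A) = 1/(18.8×34.6) = 0.001537 K/W
R_total = 0.06915 K/W
Q = ΔT / R_total = 1030 / 0.06915

Q ≈ 14900 W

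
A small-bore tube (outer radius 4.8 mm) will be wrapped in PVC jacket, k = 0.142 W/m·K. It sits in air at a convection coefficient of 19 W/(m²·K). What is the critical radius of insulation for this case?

r_cr ≈ 7.47 mm

For a cylinder r_cr = k/h = 0.142/19
r_cr = 7.47 mm; since the bare radius (4.8 mm) is below r_cr, adding a thin layer of insulation will *increase* heat loss.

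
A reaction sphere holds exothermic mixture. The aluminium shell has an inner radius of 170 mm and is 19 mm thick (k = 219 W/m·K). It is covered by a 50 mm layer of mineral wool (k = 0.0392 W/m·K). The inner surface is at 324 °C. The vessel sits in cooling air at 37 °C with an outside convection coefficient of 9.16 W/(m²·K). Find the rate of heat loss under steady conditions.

For a spherical shell R = (1/r₁ − 1/r₂)/(4πk); film R = 1/(h·4πr²). In series:
R_aluminium shell = (1/0.17 − 1/0.189)/(4π×219) = 2.149×10^-4 K/W
R_mineral wool = (1/0.189 − 1/0.239)/(4π×0.0392) = 2.247 K/W
R_outer film = 1/(h·4πr_o²) = 1/(9.16×4π×0.239²) = 0.1521 K/W
R_total = 2.399 K/W
Q = ΔT/R_total = 287/2.399

Q ≈ 120 W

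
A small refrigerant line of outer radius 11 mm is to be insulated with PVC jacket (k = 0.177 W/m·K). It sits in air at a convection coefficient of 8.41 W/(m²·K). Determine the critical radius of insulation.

For a cylinder r_cr = k/h = 0.177/8.41
r_cr = 21 mm; since the bare radius (11 mm) is below r_cr, adding a thin layer of insulation will *increase* heat loss.

r_cr ≈ 21 mm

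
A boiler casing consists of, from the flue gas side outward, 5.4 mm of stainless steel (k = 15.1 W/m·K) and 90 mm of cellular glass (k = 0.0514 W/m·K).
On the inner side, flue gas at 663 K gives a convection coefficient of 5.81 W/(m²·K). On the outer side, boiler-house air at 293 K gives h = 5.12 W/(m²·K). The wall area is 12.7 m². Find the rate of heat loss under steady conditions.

Using the resistance-network approach (series):
R_inner film = 1/(h_i·A) = 1/(5.81×12.7) = 0.01355 K/W
R_stainless steel = L/(kA) = 0.0054/(15.1×12.7) = 2.816×10^-5 K/W
R_cellular glass = L/(kA) = 0.09/(0.0514×12.7) = 0.1379 K/W
R_outer film = 1/(h_o·A) = 1/(5.12×12.7) = 0.01538 K/W
R_total = 0.1668 K/W
Q = ΔT / R_total = 370 / 0.1668

Q ≈ 2220 W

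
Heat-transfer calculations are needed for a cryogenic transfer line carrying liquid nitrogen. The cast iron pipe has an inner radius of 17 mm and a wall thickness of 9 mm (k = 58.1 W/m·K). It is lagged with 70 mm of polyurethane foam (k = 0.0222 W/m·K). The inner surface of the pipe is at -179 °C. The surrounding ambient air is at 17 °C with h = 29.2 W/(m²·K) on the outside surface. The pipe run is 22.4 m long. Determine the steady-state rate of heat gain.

Radial resistances (cylindrical: R_cond = ln(r_o/r_i)/(2πkL), R_conv = 1/(h·2πrL)):
R_cast iron pipe wall = ln(26/17)/(2π×58.1×22.4) = 5.196×10^-5 K/W
R_polyurethane foam = ln(96/26)/(2π×0.0222×22.4) = 0.4181 K/W
R_outer film = 1/(h_o·2πr_oL) = 1/(29.2×2π×0.096×22.4) = 0.002535 K/W
R_total = 0.4207 K/W
Q = ΔT/R_total = 196/0.4207

Q ≈ 466 W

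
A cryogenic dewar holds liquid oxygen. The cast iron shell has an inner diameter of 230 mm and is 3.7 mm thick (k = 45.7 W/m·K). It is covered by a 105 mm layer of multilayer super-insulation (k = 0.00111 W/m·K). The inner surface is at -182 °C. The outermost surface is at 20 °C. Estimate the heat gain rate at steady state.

Q ≈ 0.713 W

For a spherical shell R = (1/r₁ − 1/r₂)/(4πk); film R = 1/(h·4πr²). In series:
R_cast iron shell = (1/0.115 − 1/0.1187)/(4π×45.7) = 4.72×10^-4 K/W
R_multilayer super-insulation = (1/0.1187 − 1/0.2237)/(4π×0.00111) = 283.5 K/W
R_total = 283.5 K/W
Q = ΔT/R_total = 202/283.5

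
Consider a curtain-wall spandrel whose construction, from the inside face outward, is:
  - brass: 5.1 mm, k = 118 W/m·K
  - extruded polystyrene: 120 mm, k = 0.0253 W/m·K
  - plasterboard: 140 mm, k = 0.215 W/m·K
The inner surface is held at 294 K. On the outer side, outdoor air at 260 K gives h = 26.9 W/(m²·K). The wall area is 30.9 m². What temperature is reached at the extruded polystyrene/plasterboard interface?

Using the resistance-network approach (series):
R_brass = L/(kA) = 0.0051/(118×30.9) = 1.399×10^-6 K/W
R_extruded polystyrene = L/(kA) = 0.12/(0.0253×30.9) = 0.1535 K/W
R_plasterboard = L/(kA) = 0.14/(0.215×30.9) = 0.02107 K/W
R_outer film = 1/(h_o·A) = 1/(26.9×30.9) = 0.001203 K/W
R_total = 0.1758 K/W;  Q = ΔT/R_total = 34/0.1758 = 193.4 W
T_interface = T_inner − Q·ΣR(inner→interface) = 294 − 193×0.1535

T ≈ 264 K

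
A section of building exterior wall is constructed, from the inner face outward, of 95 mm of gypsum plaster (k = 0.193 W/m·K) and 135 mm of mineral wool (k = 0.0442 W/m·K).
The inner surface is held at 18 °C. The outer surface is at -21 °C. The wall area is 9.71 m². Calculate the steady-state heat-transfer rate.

Model the wall as resistances in series:
R_gypsum plaster = L/(kA) = 0.095/(0.193×9.71) = 0.05069 K/W
R_mineral wool = L/(kA) = 0.135/(0.0442×9.71) = 0.3146 K/W
R_total = 0.3652 K/W
Q = ΔT / R_total = 39 / 0.3652

Q ≈ 107 W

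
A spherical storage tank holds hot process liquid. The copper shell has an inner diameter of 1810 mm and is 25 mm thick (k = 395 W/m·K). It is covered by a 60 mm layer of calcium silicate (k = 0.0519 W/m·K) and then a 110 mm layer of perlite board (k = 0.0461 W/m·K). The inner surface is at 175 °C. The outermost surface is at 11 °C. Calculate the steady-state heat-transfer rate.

Q ≈ 598 W

Radial (spherical) resistances in series:
R_copper shell = (1/0.905 − 1/0.93)/(4π×395) = 5.984×10^-6 K/W
R_calcium silicate = (1/0.93 − 1/0.99)/(4π×0.0519) = 0.09992 K/W
R_perlite board = (1/0.99 − 1/1.1)/(4π×0.0461) = 0.1744 K/W
R_total = 0.2743 K/W
Q = ΔT/R_total = 164/0.2743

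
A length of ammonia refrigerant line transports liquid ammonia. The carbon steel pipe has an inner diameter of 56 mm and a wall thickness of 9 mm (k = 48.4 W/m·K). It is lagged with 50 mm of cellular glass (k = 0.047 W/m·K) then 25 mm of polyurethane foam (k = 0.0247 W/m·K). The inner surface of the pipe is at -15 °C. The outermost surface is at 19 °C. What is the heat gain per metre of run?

Radial resistances (cylindrical: R_cond = ln(r_o/r_i)/(2πkL), R_conv = 1/(h·2πrL)):
R_carbon steel pipe wall = ln(37/28)/(2π×48.4×1) = 9.165×10^-4 K/W
R_cellular glass = ln(87/37)/(2π×0.047×1) = 2.895 K/W
R_polyurethane foam = ln(112/87)/(2π×0.0247×1) = 1.628 K/W
R_total = 4.524 K/W
Q = ΔT/R_total = 34/4.524

q′ ≈ 7.52 W/m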